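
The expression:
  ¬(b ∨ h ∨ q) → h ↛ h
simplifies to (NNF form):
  b ∨ h ∨ q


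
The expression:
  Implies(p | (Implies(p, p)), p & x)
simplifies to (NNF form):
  p & x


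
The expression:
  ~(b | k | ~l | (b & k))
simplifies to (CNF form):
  l & ~b & ~k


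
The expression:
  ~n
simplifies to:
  ~n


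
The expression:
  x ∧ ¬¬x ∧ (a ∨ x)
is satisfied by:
  {x: True}


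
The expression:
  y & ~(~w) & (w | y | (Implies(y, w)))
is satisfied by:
  {w: True, y: True}


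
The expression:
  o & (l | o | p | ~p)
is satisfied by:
  {o: True}


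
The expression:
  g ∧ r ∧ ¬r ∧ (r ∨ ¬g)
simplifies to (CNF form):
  False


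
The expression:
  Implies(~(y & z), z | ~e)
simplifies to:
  z | ~e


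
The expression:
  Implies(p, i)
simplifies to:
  i | ~p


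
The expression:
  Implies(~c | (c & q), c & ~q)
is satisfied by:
  {c: True, q: False}


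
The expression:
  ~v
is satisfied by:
  {v: False}


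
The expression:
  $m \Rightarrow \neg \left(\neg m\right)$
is always true.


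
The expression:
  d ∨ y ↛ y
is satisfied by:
  {d: True}


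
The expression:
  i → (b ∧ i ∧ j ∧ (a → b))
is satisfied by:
  {j: True, b: True, i: False}
  {j: True, b: False, i: False}
  {b: True, j: False, i: False}
  {j: False, b: False, i: False}
  {i: True, j: True, b: True}


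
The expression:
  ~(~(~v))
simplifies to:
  ~v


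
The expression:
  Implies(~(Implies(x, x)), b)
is always true.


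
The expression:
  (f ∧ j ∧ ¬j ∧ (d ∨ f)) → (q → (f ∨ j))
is always true.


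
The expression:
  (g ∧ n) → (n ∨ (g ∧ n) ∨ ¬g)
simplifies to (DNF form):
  True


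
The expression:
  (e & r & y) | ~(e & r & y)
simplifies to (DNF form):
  True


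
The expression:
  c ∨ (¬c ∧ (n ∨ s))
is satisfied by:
  {n: True, c: True, s: True}
  {n: True, c: True, s: False}
  {n: True, s: True, c: False}
  {n: True, s: False, c: False}
  {c: True, s: True, n: False}
  {c: True, s: False, n: False}
  {s: True, c: False, n: False}


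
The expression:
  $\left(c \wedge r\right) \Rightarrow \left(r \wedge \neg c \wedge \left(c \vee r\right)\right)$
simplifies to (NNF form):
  $\neg c \vee \neg r$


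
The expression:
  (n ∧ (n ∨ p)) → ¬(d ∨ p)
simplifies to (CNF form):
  (¬d ∨ ¬n) ∧ (¬n ∨ ¬p)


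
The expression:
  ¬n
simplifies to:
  ¬n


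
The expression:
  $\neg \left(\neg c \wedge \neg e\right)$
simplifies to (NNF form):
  $c \vee e$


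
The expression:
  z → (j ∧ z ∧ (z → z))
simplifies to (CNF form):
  j ∨ ¬z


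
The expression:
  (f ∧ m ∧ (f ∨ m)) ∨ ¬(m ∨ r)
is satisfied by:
  {f: True, m: False, r: False}
  {f: False, m: False, r: False}
  {m: True, f: True, r: False}
  {r: True, m: True, f: True}


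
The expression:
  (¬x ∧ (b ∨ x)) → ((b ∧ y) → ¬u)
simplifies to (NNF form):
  x ∨ ¬b ∨ ¬u ∨ ¬y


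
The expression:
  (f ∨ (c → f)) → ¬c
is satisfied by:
  {c: False, f: False}
  {f: True, c: False}
  {c: True, f: False}


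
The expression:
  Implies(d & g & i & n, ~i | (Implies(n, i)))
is always true.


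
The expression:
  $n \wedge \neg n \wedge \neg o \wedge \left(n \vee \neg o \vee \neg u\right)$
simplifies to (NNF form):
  $\text{False}$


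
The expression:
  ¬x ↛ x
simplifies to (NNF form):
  True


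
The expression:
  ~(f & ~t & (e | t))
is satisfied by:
  {t: True, e: False, f: False}
  {e: False, f: False, t: False}
  {f: True, t: True, e: False}
  {f: True, e: False, t: False}
  {t: True, e: True, f: False}
  {e: True, t: False, f: False}
  {f: True, e: True, t: True}


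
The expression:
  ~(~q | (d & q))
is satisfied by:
  {q: True, d: False}


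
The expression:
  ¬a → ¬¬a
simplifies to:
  a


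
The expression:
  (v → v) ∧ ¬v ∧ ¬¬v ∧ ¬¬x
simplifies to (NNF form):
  False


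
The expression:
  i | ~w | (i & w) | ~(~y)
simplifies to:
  i | y | ~w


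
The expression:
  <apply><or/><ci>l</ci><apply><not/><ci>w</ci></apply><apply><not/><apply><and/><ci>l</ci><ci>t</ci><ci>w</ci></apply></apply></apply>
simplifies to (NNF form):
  <true/>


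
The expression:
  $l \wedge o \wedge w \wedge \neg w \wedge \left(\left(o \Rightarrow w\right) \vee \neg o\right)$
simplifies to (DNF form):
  $\text{False}$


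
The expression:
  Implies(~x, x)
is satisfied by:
  {x: True}


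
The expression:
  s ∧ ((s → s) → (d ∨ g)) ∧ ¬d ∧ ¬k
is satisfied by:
  {s: True, g: True, d: False, k: False}


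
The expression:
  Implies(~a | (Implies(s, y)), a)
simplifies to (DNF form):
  a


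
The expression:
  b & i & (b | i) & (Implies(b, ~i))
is never true.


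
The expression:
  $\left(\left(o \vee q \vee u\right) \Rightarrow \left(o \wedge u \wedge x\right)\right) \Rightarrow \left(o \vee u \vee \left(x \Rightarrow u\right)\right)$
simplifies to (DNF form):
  $o \vee q \vee u \vee \neg x$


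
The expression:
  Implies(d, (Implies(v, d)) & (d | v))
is always true.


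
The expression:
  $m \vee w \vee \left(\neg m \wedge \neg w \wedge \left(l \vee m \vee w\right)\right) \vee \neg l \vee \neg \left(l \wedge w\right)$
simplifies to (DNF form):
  $\text{True}$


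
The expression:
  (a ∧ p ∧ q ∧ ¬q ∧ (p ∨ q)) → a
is always true.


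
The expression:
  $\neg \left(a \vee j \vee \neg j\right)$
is never true.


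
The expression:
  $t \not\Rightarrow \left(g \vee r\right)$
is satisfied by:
  {t: True, g: False, r: False}


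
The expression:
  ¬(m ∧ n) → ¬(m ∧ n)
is always true.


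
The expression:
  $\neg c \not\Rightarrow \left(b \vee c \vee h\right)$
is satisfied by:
  {b: False, h: False, c: False}


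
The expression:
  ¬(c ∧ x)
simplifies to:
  ¬c ∨ ¬x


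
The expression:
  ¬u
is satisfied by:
  {u: False}


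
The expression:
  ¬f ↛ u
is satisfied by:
  {u: True, f: False}
  {f: False, u: False}
  {f: True, u: True}


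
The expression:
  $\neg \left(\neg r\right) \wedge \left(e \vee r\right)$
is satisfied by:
  {r: True}


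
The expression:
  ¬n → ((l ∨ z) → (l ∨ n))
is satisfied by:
  {n: True, l: True, z: False}
  {n: True, l: False, z: False}
  {l: True, n: False, z: False}
  {n: False, l: False, z: False}
  {n: True, z: True, l: True}
  {n: True, z: True, l: False}
  {z: True, l: True, n: False}


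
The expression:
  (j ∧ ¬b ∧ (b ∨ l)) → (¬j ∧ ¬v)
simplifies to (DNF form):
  b ∨ ¬j ∨ ¬l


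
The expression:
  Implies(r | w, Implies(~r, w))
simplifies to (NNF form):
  True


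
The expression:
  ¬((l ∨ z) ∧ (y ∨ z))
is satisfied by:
  {z: False, l: False, y: False}
  {y: True, z: False, l: False}
  {l: True, z: False, y: False}


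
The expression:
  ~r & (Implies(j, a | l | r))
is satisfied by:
  {a: True, l: True, r: False, j: False}
  {a: True, r: False, l: False, j: False}
  {l: True, a: False, r: False, j: False}
  {a: False, r: False, l: False, j: False}
  {j: True, a: True, l: True, r: False}
  {j: True, a: True, r: False, l: False}
  {j: True, l: True, a: False, r: False}


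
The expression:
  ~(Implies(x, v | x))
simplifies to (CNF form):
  False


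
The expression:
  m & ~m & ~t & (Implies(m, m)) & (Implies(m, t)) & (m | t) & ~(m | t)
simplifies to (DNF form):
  False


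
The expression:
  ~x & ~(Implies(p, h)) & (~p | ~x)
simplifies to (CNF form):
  p & ~h & ~x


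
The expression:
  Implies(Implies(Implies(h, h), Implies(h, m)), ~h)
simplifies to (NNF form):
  ~h | ~m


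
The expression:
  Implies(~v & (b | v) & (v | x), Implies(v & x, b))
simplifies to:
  True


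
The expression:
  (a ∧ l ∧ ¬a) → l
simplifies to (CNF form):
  True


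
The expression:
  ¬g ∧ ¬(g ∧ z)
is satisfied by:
  {g: False}


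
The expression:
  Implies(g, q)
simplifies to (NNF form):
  q | ~g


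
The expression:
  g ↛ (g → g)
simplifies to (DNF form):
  False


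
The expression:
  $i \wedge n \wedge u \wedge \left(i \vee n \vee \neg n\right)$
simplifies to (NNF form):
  $i \wedge n \wedge u$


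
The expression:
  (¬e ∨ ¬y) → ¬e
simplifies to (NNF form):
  y ∨ ¬e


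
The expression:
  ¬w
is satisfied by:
  {w: False}


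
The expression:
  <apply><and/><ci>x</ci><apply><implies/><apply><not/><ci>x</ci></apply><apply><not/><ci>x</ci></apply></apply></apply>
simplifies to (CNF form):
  <ci>x</ci>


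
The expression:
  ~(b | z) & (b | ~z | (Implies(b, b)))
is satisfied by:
  {z: False, b: False}


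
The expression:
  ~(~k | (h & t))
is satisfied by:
  {k: True, h: False, t: False}
  {t: True, k: True, h: False}
  {h: True, k: True, t: False}


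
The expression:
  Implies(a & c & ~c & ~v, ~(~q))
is always true.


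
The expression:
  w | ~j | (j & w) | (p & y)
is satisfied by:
  {y: True, w: True, p: True, j: False}
  {y: True, w: True, p: False, j: False}
  {w: True, p: True, y: False, j: False}
  {w: True, y: False, p: False, j: False}
  {y: True, p: True, w: False, j: False}
  {y: True, p: False, w: False, j: False}
  {p: True, y: False, w: False, j: False}
  {p: False, y: False, w: False, j: False}
  {j: True, y: True, w: True, p: True}
  {j: True, y: True, w: True, p: False}
  {j: True, w: True, p: True, y: False}
  {j: True, w: True, p: False, y: False}
  {j: True, y: True, p: True, w: False}


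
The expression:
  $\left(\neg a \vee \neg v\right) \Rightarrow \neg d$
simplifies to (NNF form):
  $\left(a \wedge v\right) \vee \neg d$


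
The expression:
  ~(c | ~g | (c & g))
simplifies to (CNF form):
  g & ~c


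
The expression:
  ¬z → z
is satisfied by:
  {z: True}


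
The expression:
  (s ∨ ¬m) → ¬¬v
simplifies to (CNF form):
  (m ∨ v) ∧ (v ∨ ¬s)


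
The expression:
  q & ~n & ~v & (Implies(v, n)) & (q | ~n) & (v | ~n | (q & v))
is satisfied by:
  {q: True, n: False, v: False}


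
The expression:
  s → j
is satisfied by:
  {j: True, s: False}
  {s: False, j: False}
  {s: True, j: True}


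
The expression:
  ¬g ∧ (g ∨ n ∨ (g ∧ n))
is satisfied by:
  {n: True, g: False}


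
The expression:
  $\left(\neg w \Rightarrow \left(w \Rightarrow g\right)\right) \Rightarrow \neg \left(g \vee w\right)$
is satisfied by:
  {g: False, w: False}


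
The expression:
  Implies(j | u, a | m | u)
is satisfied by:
  {a: True, m: True, u: True, j: False}
  {a: True, m: True, u: False, j: False}
  {a: True, u: True, m: False, j: False}
  {a: True, u: False, m: False, j: False}
  {m: True, u: True, a: False, j: False}
  {m: True, u: False, a: False, j: False}
  {u: True, a: False, m: False, j: False}
  {u: False, a: False, m: False, j: False}
  {j: True, a: True, m: True, u: True}
  {j: True, a: True, m: True, u: False}
  {j: True, a: True, u: True, m: False}
  {j: True, a: True, u: False, m: False}
  {j: True, m: True, u: True, a: False}
  {j: True, m: True, u: False, a: False}
  {j: True, u: True, m: False, a: False}


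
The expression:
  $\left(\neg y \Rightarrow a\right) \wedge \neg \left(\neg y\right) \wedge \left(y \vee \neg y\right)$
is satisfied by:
  {y: True}


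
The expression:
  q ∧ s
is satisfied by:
  {s: True, q: True}


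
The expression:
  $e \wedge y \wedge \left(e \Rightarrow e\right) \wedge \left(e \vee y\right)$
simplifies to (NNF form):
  $e \wedge y$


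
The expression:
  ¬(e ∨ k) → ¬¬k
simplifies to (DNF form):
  e ∨ k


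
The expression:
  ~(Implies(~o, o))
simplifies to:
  ~o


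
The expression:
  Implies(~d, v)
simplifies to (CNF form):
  d | v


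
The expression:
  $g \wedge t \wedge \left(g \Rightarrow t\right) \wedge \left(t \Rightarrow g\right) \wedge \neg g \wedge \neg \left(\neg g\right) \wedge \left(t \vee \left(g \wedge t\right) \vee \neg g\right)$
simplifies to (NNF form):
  $\text{False}$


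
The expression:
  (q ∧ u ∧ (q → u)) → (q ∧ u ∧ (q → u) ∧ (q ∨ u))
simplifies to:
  True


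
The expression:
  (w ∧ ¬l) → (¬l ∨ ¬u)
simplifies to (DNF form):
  True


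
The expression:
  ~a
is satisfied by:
  {a: False}


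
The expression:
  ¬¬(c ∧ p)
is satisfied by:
  {c: True, p: True}


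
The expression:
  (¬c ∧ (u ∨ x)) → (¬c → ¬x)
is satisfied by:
  {c: True, x: False}
  {x: False, c: False}
  {x: True, c: True}


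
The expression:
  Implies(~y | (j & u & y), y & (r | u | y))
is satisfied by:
  {y: True}


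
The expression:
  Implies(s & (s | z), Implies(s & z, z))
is always true.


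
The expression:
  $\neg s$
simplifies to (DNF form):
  $\neg s$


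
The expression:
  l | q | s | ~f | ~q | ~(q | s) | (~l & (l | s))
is always true.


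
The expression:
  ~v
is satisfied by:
  {v: False}


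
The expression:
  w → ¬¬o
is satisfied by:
  {o: True, w: False}
  {w: False, o: False}
  {w: True, o: True}


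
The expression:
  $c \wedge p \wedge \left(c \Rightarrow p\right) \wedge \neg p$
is never true.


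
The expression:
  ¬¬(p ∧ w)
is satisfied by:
  {p: True, w: True}


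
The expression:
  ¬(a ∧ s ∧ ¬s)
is always true.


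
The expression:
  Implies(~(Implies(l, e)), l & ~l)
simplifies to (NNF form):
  e | ~l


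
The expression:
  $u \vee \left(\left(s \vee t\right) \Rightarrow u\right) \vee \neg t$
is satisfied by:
  {u: True, t: False}
  {t: False, u: False}
  {t: True, u: True}


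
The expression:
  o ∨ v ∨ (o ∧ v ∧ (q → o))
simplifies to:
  o ∨ v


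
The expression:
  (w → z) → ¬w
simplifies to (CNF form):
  ¬w ∨ ¬z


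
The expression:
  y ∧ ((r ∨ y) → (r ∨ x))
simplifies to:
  y ∧ (r ∨ x)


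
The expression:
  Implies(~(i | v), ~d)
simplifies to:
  i | v | ~d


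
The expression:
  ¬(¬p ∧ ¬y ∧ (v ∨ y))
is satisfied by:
  {y: True, p: True, v: False}
  {y: True, v: False, p: False}
  {p: True, v: False, y: False}
  {p: False, v: False, y: False}
  {y: True, p: True, v: True}
  {y: True, v: True, p: False}
  {p: True, v: True, y: False}


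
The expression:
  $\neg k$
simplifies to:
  $\neg k$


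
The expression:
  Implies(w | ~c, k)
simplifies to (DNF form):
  k | (c & ~w)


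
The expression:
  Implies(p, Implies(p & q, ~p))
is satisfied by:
  {p: False, q: False}
  {q: True, p: False}
  {p: True, q: False}


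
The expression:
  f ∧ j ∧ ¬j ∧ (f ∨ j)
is never true.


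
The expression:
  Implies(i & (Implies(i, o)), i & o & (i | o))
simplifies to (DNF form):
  True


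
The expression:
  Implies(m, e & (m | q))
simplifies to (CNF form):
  e | ~m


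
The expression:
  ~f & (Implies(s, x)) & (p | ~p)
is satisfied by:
  {x: True, f: False, s: False}
  {f: False, s: False, x: False}
  {x: True, s: True, f: False}


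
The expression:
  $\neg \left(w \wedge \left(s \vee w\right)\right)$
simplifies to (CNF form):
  $\neg w$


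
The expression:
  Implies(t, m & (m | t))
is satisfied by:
  {m: True, t: False}
  {t: False, m: False}
  {t: True, m: True}


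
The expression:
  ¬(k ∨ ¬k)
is never true.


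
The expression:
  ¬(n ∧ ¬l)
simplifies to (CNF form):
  l ∨ ¬n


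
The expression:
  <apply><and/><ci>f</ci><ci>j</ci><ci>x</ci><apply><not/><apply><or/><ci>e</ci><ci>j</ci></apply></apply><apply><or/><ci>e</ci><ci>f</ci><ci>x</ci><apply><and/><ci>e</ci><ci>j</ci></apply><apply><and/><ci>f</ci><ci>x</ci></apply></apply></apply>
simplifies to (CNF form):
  <false/>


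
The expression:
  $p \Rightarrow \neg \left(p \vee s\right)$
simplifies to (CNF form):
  $\neg p$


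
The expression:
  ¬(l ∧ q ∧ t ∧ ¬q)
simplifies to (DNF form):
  True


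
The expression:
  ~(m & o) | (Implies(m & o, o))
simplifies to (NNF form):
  True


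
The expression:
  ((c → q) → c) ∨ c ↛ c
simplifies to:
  c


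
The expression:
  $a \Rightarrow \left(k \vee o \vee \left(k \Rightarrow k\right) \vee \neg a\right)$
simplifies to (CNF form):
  $\text{True}$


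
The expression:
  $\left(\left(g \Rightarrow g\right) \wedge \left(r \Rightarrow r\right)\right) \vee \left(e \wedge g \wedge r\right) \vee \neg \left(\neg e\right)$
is always true.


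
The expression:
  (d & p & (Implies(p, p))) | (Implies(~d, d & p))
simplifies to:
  d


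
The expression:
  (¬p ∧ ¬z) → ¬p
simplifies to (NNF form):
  True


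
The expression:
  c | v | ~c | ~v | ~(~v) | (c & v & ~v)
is always true.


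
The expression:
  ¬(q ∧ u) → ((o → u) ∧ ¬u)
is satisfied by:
  {q: True, o: False, u: False}
  {o: False, u: False, q: False}
  {q: True, u: True, o: False}
  {q: True, o: True, u: True}


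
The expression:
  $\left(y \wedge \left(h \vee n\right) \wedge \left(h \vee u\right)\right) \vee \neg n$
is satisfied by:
  {y: True, u: True, h: True, n: False}
  {y: True, u: True, h: False, n: False}
  {y: True, h: True, u: False, n: False}
  {y: True, h: False, u: False, n: False}
  {u: True, h: True, y: False, n: False}
  {u: True, y: False, h: False, n: False}
  {u: False, h: True, y: False, n: False}
  {u: False, y: False, h: False, n: False}
  {y: True, n: True, u: True, h: True}
  {y: True, n: True, u: True, h: False}
  {y: True, n: True, h: True, u: False}


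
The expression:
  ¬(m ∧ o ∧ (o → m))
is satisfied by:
  {m: False, o: False}
  {o: True, m: False}
  {m: True, o: False}


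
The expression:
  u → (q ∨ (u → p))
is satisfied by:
  {q: True, p: True, u: False}
  {q: True, u: False, p: False}
  {p: True, u: False, q: False}
  {p: False, u: False, q: False}
  {q: True, p: True, u: True}
  {q: True, u: True, p: False}
  {p: True, u: True, q: False}


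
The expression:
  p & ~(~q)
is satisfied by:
  {p: True, q: True}


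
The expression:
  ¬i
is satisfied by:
  {i: False}


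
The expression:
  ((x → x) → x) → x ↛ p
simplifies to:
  ¬p ∨ ¬x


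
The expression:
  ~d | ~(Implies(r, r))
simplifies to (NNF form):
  ~d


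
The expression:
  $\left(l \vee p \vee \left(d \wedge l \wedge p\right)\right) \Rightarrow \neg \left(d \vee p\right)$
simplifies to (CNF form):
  $\neg p \wedge \left(\neg d \vee \neg l\right)$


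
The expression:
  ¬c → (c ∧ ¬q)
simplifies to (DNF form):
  c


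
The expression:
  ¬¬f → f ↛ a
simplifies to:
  ¬a ∨ ¬f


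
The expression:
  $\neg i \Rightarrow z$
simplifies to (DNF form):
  $i \vee z$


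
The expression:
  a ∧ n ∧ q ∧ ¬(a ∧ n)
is never true.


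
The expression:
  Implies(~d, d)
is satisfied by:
  {d: True}


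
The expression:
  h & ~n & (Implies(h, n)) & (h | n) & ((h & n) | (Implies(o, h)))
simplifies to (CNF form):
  False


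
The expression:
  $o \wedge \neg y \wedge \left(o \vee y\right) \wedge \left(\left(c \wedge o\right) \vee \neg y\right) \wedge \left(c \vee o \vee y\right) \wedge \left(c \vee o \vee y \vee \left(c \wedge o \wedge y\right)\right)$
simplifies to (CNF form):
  $o \wedge \neg y$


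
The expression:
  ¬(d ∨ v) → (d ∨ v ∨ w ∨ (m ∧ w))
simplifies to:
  d ∨ v ∨ w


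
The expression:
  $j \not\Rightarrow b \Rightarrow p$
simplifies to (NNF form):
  $b \vee p \vee \neg j$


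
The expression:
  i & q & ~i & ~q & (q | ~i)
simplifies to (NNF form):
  False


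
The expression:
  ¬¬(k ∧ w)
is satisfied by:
  {w: True, k: True}


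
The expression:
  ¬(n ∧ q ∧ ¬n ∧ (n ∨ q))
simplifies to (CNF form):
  True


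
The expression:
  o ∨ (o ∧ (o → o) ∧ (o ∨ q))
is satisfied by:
  {o: True}


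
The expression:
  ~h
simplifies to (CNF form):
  ~h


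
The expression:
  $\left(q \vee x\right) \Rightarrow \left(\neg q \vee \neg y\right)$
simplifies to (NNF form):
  $\neg q \vee \neg y$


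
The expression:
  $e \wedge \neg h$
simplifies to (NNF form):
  $e \wedge \neg h$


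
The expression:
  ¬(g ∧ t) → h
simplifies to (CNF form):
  (g ∨ h) ∧ (h ∨ t)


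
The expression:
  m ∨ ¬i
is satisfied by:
  {m: True, i: False}
  {i: False, m: False}
  {i: True, m: True}


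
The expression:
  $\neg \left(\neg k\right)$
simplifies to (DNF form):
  $k$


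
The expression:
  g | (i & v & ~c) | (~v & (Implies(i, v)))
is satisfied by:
  {g: True, v: False, c: False, i: False}
  {g: True, c: True, v: False, i: False}
  {i: True, g: True, v: False, c: False}
  {i: True, g: True, c: True, v: False}
  {g: True, v: True, c: False, i: False}
  {g: True, c: True, v: True, i: False}
  {g: True, i: True, v: True, c: False}
  {g: True, i: True, v: True, c: True}
  {i: False, v: False, c: False, g: False}
  {c: True, i: False, v: False, g: False}
  {i: True, v: True, c: False, g: False}


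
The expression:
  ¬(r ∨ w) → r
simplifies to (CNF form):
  r ∨ w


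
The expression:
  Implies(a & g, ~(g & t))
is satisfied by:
  {g: False, t: False, a: False}
  {a: True, g: False, t: False}
  {t: True, g: False, a: False}
  {a: True, t: True, g: False}
  {g: True, a: False, t: False}
  {a: True, g: True, t: False}
  {t: True, g: True, a: False}


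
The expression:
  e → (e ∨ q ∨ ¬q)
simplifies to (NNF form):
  True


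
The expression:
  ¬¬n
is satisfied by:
  {n: True}


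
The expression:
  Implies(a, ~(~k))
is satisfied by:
  {k: True, a: False}
  {a: False, k: False}
  {a: True, k: True}


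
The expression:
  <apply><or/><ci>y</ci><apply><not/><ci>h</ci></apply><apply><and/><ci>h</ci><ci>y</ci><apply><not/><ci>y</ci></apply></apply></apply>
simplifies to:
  <apply><or/><ci>y</ci><apply><not/><ci>h</ci></apply></apply>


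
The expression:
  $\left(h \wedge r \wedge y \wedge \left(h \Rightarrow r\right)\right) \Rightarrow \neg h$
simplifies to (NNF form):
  $\neg h \vee \neg r \vee \neg y$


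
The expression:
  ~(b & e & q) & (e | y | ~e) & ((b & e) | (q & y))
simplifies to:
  (b | q) & (e | q) & (y | ~q) & (~b | ~e | ~q)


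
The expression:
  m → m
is always true.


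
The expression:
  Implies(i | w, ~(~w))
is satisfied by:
  {w: True, i: False}
  {i: False, w: False}
  {i: True, w: True}


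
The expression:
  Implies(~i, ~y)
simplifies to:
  i | ~y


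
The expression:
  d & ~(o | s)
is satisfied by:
  {d: True, o: False, s: False}


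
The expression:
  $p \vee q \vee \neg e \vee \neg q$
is always true.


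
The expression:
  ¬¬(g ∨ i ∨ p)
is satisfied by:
  {i: True, g: True, p: True}
  {i: True, g: True, p: False}
  {i: True, p: True, g: False}
  {i: True, p: False, g: False}
  {g: True, p: True, i: False}
  {g: True, p: False, i: False}
  {p: True, g: False, i: False}


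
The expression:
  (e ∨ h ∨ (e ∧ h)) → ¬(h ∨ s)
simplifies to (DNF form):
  (¬e ∧ ¬h) ∨ (¬h ∧ ¬s)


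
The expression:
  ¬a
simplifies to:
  ¬a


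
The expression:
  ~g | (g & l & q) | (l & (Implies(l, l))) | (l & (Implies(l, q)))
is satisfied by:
  {l: True, g: False}
  {g: False, l: False}
  {g: True, l: True}


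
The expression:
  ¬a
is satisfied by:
  {a: False}


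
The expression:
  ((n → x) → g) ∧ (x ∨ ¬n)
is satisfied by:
  {g: True, x: True, n: False}
  {g: True, n: False, x: False}
  {g: True, x: True, n: True}


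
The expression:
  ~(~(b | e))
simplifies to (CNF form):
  b | e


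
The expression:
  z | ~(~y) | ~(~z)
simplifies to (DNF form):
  y | z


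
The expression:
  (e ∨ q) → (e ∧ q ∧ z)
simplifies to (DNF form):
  (q ∧ ¬q) ∨ (¬e ∧ ¬q) ∨ (e ∧ q ∧ z) ∨ (e ∧ q ∧ ¬q) ∨ (e ∧ z ∧ ¬e) ∨ (e ∧ ¬e ∧ ¬q) ∨ (q ∧ z ∧ ¬q) ∨ (z ∧ ¬e ∧ ¬q)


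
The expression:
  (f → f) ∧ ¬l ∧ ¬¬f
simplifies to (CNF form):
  f ∧ ¬l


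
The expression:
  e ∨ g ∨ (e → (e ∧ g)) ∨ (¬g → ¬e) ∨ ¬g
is always true.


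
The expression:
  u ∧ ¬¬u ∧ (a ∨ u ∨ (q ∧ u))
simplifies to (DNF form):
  u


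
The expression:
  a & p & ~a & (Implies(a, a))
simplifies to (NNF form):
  False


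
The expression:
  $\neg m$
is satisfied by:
  {m: False}


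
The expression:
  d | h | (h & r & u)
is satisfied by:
  {d: True, h: True}
  {d: True, h: False}
  {h: True, d: False}


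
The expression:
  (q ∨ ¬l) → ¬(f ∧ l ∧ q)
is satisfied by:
  {l: False, q: False, f: False}
  {f: True, l: False, q: False}
  {q: True, l: False, f: False}
  {f: True, q: True, l: False}
  {l: True, f: False, q: False}
  {f: True, l: True, q: False}
  {q: True, l: True, f: False}


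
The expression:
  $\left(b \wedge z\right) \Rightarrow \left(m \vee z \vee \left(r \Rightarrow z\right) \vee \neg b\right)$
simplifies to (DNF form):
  $\text{True}$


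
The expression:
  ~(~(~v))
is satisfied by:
  {v: False}


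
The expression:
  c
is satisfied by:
  {c: True}


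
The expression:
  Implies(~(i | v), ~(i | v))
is always true.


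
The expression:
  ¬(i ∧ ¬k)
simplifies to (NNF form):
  k ∨ ¬i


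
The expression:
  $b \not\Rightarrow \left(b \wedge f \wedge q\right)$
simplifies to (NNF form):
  $b \wedge \left(\neg f \vee \neg q\right)$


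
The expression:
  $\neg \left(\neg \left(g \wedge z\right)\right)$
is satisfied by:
  {z: True, g: True}


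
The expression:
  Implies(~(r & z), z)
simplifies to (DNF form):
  z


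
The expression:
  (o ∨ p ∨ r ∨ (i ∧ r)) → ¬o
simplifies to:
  ¬o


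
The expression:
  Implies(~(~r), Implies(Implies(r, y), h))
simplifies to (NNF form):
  h | ~r | ~y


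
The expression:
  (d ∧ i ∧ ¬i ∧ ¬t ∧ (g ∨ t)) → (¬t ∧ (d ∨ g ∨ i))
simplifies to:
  True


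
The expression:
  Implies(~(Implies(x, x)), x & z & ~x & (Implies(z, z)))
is always true.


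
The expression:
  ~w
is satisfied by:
  {w: False}


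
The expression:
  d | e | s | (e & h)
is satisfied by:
  {d: True, e: True, s: True}
  {d: True, e: True, s: False}
  {d: True, s: True, e: False}
  {d: True, s: False, e: False}
  {e: True, s: True, d: False}
  {e: True, s: False, d: False}
  {s: True, e: False, d: False}


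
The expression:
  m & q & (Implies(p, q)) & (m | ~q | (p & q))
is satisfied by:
  {m: True, q: True}


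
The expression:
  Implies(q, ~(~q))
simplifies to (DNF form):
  True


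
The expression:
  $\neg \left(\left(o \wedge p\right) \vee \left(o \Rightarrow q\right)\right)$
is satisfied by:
  {o: True, q: False, p: False}


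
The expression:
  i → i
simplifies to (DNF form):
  True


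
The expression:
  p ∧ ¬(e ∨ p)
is never true.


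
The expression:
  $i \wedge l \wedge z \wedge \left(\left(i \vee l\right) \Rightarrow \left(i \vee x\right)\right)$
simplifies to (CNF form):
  $i \wedge l \wedge z$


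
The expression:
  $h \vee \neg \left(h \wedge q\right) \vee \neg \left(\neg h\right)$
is always true.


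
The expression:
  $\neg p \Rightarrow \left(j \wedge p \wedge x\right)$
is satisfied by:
  {p: True}


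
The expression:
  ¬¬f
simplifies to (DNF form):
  f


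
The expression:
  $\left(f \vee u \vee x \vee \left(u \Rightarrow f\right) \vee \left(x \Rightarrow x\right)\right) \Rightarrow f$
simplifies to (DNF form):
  $f$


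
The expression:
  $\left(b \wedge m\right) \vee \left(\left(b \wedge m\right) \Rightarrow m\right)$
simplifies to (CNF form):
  $\text{True}$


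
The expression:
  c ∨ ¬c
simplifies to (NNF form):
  True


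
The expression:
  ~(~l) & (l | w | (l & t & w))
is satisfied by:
  {l: True}


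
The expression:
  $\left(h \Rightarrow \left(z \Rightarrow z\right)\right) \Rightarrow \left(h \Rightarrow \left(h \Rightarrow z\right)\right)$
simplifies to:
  $z \vee \neg h$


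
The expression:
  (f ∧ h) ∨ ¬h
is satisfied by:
  {f: True, h: False}
  {h: False, f: False}
  {h: True, f: True}


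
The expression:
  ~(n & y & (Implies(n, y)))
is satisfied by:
  {y: False, n: False}
  {n: True, y: False}
  {y: True, n: False}


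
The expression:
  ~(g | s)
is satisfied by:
  {g: False, s: False}


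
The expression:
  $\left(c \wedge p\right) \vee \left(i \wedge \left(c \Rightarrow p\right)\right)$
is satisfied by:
  {p: True, i: True, c: False}
  {i: True, c: False, p: False}
  {p: True, c: True, i: True}
  {p: True, c: True, i: False}


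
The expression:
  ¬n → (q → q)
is always true.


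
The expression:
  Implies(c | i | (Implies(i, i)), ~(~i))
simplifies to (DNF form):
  i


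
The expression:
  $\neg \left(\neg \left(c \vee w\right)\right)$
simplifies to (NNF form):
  $c \vee w$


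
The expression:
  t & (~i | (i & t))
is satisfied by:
  {t: True}


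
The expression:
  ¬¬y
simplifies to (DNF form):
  y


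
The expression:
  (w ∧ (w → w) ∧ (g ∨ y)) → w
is always true.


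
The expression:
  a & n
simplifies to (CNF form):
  a & n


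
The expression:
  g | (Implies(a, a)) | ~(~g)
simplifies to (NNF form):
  True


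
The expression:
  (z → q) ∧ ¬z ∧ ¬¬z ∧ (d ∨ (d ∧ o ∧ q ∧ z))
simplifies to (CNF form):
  False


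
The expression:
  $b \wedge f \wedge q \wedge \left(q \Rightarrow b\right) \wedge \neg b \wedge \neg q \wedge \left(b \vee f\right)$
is never true.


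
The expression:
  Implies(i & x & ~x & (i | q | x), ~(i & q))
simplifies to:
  True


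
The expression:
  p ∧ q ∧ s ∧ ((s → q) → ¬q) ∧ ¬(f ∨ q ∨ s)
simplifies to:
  False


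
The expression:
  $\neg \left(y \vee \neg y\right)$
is never true.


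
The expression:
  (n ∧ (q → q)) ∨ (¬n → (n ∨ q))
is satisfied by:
  {n: True, q: True}
  {n: True, q: False}
  {q: True, n: False}


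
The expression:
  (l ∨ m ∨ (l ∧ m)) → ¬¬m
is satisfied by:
  {m: True, l: False}
  {l: False, m: False}
  {l: True, m: True}


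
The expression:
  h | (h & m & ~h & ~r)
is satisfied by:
  {h: True}


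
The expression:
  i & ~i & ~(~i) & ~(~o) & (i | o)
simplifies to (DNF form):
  False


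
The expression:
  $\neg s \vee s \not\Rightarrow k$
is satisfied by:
  {s: False, k: False}
  {k: True, s: False}
  {s: True, k: False}


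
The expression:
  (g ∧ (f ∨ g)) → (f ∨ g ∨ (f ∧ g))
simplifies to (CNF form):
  True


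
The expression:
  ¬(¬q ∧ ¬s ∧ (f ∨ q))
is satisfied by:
  {q: True, s: True, f: False}
  {q: True, s: False, f: False}
  {s: True, q: False, f: False}
  {q: False, s: False, f: False}
  {f: True, q: True, s: True}
  {f: True, q: True, s: False}
  {f: True, s: True, q: False}


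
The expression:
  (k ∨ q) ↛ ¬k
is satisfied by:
  {k: True}


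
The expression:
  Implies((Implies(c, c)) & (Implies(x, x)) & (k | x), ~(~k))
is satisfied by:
  {k: True, x: False}
  {x: False, k: False}
  {x: True, k: True}


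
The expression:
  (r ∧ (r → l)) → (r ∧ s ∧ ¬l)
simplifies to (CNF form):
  ¬l ∨ ¬r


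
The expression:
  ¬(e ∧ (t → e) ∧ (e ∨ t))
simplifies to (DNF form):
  ¬e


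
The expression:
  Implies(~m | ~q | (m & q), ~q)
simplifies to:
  ~q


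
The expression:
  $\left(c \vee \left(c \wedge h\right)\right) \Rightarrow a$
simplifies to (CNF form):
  $a \vee \neg c$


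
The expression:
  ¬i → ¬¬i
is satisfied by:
  {i: True}


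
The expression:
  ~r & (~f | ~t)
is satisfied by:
  {t: False, r: False, f: False}
  {f: True, t: False, r: False}
  {t: True, f: False, r: False}


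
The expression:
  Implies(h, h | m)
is always true.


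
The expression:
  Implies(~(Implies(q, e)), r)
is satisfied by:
  {r: True, e: True, q: False}
  {r: True, e: False, q: False}
  {e: True, r: False, q: False}
  {r: False, e: False, q: False}
  {r: True, q: True, e: True}
  {r: True, q: True, e: False}
  {q: True, e: True, r: False}


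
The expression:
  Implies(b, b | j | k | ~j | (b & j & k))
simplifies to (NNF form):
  True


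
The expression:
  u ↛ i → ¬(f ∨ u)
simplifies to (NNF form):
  i ∨ ¬u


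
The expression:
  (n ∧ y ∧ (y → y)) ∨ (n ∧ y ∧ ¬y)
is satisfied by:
  {y: True, n: True}


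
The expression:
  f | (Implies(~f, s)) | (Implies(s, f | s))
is always true.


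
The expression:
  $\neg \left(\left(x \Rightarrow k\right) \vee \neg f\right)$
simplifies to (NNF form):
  $f \wedge x \wedge \neg k$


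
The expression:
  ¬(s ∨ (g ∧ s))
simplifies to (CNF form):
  ¬s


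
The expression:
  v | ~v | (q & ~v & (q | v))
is always true.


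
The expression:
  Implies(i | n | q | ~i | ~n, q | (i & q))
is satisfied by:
  {q: True}


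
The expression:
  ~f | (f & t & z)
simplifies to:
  ~f | (t & z)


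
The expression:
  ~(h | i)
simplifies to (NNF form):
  ~h & ~i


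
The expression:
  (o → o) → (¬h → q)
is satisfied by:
  {q: True, h: True}
  {q: True, h: False}
  {h: True, q: False}


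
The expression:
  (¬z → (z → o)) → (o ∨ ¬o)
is always true.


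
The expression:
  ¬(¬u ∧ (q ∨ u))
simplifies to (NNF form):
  u ∨ ¬q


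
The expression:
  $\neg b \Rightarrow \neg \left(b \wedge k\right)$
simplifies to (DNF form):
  $\text{True}$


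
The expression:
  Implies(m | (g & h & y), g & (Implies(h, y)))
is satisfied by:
  {g: True, y: True, h: False, m: False}
  {g: True, h: False, y: False, m: False}
  {g: True, y: True, h: True, m: False}
  {g: True, h: True, y: False, m: False}
  {y: True, g: False, h: False, m: False}
  {g: False, h: False, y: False, m: False}
  {y: True, h: True, g: False, m: False}
  {h: True, g: False, y: False, m: False}
  {m: True, y: True, g: True, h: False}
  {m: True, g: True, h: False, y: False}
  {m: True, y: True, g: True, h: True}


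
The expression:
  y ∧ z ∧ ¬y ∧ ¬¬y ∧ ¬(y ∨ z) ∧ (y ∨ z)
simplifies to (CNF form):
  False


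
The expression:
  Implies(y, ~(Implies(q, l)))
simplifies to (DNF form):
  ~y | (q & ~l)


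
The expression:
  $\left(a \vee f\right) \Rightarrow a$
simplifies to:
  $a \vee \neg f$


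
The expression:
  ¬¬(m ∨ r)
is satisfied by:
  {r: True, m: True}
  {r: True, m: False}
  {m: True, r: False}


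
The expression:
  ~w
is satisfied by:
  {w: False}


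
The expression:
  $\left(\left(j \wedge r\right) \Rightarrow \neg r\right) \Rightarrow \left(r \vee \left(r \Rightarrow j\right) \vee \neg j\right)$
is always true.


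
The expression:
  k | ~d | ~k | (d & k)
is always true.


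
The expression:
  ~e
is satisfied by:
  {e: False}


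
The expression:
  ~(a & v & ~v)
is always true.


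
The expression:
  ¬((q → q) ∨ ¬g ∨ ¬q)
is never true.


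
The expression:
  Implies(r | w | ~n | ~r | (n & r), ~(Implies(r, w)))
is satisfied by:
  {r: True, w: False}


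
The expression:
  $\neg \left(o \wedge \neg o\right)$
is always true.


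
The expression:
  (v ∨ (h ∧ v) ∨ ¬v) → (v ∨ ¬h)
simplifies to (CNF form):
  v ∨ ¬h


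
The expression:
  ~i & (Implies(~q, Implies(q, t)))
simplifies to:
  ~i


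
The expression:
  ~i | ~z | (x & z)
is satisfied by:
  {x: True, i: False, z: False}
  {i: False, z: False, x: False}
  {x: True, z: True, i: False}
  {z: True, i: False, x: False}
  {x: True, i: True, z: False}
  {i: True, x: False, z: False}
  {x: True, z: True, i: True}


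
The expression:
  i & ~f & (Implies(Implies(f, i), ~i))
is never true.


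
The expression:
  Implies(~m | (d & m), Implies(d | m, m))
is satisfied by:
  {m: True, d: False}
  {d: False, m: False}
  {d: True, m: True}


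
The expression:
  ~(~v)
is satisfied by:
  {v: True}


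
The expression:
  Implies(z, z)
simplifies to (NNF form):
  True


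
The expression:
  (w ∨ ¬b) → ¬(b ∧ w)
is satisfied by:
  {w: False, b: False}
  {b: True, w: False}
  {w: True, b: False}


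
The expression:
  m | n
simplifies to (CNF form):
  m | n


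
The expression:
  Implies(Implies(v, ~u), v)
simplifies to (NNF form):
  v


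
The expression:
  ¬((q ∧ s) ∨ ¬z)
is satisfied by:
  {z: True, s: False, q: False}
  {z: True, q: True, s: False}
  {z: True, s: True, q: False}


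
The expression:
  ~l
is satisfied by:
  {l: False}


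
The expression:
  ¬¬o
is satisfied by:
  {o: True}


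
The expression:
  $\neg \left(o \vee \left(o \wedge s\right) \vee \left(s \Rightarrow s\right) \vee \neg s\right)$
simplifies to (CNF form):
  $\text{False}$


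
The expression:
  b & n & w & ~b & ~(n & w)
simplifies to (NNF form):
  False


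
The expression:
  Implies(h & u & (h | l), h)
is always true.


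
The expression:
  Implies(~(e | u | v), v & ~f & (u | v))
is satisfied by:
  {u: True, v: True, e: True}
  {u: True, v: True, e: False}
  {u: True, e: True, v: False}
  {u: True, e: False, v: False}
  {v: True, e: True, u: False}
  {v: True, e: False, u: False}
  {e: True, v: False, u: False}


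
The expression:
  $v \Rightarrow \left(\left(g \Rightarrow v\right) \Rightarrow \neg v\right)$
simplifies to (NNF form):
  $\neg v$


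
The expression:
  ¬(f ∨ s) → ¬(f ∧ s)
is always true.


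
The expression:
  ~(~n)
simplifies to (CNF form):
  n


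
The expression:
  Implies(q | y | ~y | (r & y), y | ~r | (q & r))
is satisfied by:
  {y: True, q: True, r: False}
  {y: True, q: False, r: False}
  {q: True, y: False, r: False}
  {y: False, q: False, r: False}
  {r: True, y: True, q: True}
  {r: True, y: True, q: False}
  {r: True, q: True, y: False}


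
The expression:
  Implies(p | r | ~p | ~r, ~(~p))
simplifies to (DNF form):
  p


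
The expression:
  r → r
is always true.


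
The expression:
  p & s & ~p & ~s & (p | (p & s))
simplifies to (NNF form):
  False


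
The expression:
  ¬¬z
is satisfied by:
  {z: True}


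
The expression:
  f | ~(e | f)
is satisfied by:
  {f: True, e: False}
  {e: False, f: False}
  {e: True, f: True}


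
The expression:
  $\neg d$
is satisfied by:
  {d: False}


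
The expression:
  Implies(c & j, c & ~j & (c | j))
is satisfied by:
  {c: False, j: False}
  {j: True, c: False}
  {c: True, j: False}


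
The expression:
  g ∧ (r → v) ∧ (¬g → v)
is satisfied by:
  {v: True, g: True, r: False}
  {g: True, r: False, v: False}
  {r: True, v: True, g: True}


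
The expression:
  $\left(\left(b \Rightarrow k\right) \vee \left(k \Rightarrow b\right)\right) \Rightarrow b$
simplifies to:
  $b$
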